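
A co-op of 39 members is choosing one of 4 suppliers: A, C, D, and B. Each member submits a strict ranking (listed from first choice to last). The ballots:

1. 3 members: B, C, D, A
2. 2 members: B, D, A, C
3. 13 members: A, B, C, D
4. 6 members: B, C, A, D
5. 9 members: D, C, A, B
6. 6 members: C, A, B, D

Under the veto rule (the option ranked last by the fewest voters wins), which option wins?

Last-place votes: A 3, C 2, D 25, B 9.
C is ranked last by the fewest voters, so C wins.

C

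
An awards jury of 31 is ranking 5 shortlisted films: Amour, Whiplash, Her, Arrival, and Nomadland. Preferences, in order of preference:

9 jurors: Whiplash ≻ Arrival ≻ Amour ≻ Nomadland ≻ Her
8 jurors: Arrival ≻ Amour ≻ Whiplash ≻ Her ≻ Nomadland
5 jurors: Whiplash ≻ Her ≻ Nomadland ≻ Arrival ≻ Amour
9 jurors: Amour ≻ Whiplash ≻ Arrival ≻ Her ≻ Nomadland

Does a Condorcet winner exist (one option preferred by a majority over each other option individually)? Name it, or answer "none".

none

Checking pairwise contests:
Arrival beats Amour 22–9.
Amour beats Whiplash 17–14.
Amour beats Her 26–5.
Whiplash beats Arrival 23–8.
Amour beats Nomadland 26–5.
Every option loses at least one head-to-head, so there is no Condorcet winner.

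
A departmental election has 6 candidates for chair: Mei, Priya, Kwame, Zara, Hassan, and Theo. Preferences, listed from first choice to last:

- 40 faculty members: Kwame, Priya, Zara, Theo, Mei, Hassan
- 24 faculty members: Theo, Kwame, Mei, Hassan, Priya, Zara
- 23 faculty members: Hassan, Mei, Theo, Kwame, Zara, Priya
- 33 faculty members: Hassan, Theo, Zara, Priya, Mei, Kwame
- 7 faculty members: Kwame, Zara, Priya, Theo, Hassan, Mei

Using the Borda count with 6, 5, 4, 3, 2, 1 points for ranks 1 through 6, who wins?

Mei: 40·2 + 24·4 + 23·5 + 33·2 + 7·1 = 364
Priya: 40·5 + 24·2 + 23·1 + 33·3 + 7·4 = 398
Kwame: 40·6 + 24·5 + 23·3 + 33·1 + 7·6 = 504
Zara: 40·4 + 24·1 + 23·2 + 33·4 + 7·5 = 397
Hassan: 40·1 + 24·3 + 23·6 + 33·6 + 7·2 = 462
Theo: 40·3 + 24·6 + 23·4 + 33·5 + 7·3 = 542
Theo has the highest Borda score (542).

Theo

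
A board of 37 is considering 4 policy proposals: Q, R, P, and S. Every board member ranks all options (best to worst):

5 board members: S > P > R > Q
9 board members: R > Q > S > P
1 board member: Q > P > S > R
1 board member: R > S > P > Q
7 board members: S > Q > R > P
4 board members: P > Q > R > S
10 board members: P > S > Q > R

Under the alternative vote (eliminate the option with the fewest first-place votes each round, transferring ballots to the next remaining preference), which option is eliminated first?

Round 1: Q 1, R 10, P 14, S 12. Eliminate Q.

Q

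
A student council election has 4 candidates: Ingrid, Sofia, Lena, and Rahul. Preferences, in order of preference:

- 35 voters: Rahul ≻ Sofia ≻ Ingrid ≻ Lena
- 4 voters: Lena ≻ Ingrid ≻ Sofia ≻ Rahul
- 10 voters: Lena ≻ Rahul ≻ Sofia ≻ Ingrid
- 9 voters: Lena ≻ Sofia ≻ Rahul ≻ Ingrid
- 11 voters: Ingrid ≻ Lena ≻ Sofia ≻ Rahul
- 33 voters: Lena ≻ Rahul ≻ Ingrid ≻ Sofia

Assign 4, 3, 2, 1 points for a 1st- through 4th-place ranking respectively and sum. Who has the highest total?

Rahul

Ingrid: 35·2 + 4·3 + 10·1 + 9·1 + 11·4 + 33·2 = 211
Sofia: 35·3 + 4·2 + 10·2 + 9·3 + 11·2 + 33·1 = 215
Lena: 35·1 + 4·4 + 10·4 + 9·4 + 11·3 + 33·4 = 292
Rahul: 35·4 + 4·1 + 10·3 + 9·2 + 11·1 + 33·3 = 302
Rahul has the highest Borda score (302).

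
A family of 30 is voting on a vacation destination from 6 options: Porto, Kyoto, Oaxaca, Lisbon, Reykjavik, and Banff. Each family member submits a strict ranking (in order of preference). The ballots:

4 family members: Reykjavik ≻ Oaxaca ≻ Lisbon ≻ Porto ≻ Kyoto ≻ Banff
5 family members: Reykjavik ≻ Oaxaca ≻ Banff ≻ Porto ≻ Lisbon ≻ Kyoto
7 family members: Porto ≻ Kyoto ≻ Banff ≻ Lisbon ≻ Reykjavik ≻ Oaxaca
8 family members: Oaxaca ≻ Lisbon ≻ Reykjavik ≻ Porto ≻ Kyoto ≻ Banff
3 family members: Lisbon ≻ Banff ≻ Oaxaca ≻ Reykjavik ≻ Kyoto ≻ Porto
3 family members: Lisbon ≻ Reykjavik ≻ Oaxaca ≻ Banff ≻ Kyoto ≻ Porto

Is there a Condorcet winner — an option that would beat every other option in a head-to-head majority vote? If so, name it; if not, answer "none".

none

Checking pairwise contests:
Oaxaca beats Porto 23–7.
Porto beats Kyoto 24–6.
Reykjavik beats Oaxaca 19–11.
Oaxaca beats Lisbon 17–13.
Lisbon beats Reykjavik 21–9.
Porto beats Banff 19–11.
Every option loses at least one head-to-head, so there is no Condorcet winner.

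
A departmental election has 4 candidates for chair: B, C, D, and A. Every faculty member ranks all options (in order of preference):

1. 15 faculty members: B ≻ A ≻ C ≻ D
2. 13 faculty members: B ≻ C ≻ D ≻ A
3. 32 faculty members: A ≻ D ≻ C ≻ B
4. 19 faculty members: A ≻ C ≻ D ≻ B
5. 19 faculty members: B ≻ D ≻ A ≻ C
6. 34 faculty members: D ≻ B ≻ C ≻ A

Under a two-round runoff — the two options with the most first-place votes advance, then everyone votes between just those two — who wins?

B

Round 1 first-place votes: B 47, C 0, D 34, A 51.
A and B advance.
Runoff: A is preferred to B by 51 voters; B by 81.
B wins the runoff.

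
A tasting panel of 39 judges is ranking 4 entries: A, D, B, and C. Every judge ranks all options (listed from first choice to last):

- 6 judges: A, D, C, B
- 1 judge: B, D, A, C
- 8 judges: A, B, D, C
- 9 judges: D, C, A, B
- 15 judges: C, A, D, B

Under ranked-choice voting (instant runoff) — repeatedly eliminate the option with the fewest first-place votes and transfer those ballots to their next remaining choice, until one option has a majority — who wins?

Round 1: A 14, D 9, B 1, C 15. Eliminate B.
Round 2: A 14, D 10, C 15. Eliminate D.
Round 3: A 15, C 24. C has a majority.

C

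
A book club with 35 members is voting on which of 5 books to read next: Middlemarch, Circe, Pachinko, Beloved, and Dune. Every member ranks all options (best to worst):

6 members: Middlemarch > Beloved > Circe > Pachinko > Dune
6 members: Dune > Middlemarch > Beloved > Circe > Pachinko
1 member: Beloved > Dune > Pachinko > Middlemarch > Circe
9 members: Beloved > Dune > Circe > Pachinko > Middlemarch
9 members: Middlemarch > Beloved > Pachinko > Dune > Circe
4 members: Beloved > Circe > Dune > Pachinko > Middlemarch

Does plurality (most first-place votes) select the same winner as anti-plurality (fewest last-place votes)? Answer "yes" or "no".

Plurality — first-place votes: Middlemarch 15, Circe 0, Pachinko 0, Beloved 14, Dune 6. Winner: Middlemarch.
Anti-plurality — last-place votes: Middlemarch 13, Circe 10, Pachinko 6, Beloved 0, Dune 6. Winner: Beloved.
The two methods disagree.

no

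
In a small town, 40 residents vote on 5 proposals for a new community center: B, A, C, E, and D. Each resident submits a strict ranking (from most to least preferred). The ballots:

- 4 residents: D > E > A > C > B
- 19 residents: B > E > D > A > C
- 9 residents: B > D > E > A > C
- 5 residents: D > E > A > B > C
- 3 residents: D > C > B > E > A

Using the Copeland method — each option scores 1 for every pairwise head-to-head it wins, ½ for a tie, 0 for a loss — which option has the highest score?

B

B: beats A, C, E, and D → score 4.
A: beats C; loses to B, E, and D → score 1.
C: loses to B, A, E, and D → score 0.
E: beats A and C; loses to B and D → score 2.
D: beats A, C, and E; loses to B → score 3.
B has the best pairwise record.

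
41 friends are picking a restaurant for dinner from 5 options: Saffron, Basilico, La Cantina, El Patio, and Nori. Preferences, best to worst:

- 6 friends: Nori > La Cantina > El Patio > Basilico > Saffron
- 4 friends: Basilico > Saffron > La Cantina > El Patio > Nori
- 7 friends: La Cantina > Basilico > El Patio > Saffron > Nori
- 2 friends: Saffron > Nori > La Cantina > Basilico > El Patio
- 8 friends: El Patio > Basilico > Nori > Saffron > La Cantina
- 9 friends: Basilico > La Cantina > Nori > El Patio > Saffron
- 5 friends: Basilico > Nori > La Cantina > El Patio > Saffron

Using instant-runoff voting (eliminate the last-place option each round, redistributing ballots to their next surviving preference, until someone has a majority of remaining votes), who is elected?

Basilico

Round 1: Saffron 2, Basilico 18, La Cantina 7, El Patio 8, Nori 6. Eliminate Saffron.
Round 2: Basilico 18, La Cantina 7, El Patio 8, Nori 8. Eliminate La Cantina.
Round 3: Basilico 25, El Patio 8, Nori 8. Basilico has a majority.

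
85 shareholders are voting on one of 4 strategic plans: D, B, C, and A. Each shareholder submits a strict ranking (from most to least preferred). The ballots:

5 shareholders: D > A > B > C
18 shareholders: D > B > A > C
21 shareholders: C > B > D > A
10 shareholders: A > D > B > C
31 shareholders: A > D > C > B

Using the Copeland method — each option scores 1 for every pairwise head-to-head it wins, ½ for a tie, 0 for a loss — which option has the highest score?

D: beats B, C, and A → score 3.
B: loses to D, C, and A → score 0.
C: beats B; loses to D and A → score 1.
A: beats B and C; loses to D → score 2.
D has the best pairwise record.

D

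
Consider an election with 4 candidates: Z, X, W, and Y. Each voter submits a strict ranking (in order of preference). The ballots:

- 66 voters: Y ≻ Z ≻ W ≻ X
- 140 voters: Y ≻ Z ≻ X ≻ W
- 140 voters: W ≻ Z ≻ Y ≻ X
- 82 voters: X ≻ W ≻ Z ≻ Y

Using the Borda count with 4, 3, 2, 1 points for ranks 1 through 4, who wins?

Z: 66·3 + 140·3 + 140·3 + 82·2 = 1202
X: 66·1 + 140·2 + 140·1 + 82·4 = 814
W: 66·2 + 140·1 + 140·4 + 82·3 = 1078
Y: 66·4 + 140·4 + 140·2 + 82·1 = 1186
Z has the highest Borda score (1202).

Z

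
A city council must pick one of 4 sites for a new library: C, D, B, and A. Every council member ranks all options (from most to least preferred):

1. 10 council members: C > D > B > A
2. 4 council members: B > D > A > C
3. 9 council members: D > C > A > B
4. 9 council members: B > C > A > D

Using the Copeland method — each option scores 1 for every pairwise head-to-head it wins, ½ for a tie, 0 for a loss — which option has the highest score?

C: beats D, B, and A → score 3.
D: beats B and A; loses to C → score 2.
B: beats A; loses to C and D → score 1.
A: loses to C, D, and B → score 0.
C has the best pairwise record.

C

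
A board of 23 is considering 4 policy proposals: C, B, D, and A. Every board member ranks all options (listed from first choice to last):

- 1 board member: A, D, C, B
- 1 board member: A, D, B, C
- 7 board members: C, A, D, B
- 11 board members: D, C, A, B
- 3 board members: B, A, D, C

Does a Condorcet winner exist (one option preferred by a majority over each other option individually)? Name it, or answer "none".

none

Checking pairwise contests:
D beats C 16–7.
C beats B 19–4.
A beats D 12–11.
C beats A 18–5.
Every option loses at least one head-to-head, so there is no Condorcet winner.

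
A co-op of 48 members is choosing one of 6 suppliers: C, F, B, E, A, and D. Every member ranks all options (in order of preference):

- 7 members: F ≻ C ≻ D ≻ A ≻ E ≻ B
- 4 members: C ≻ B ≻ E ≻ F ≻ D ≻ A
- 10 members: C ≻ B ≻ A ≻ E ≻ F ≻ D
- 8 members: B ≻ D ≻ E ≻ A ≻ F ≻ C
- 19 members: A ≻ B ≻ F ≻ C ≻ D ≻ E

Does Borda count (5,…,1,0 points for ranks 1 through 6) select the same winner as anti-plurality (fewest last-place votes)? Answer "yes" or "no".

Borda — scores: C 136, F 118, B 172, E 63, A 155, D 76. Winner: B.
Anti-plurality — last-place votes: C 8, F 0, B 7, E 19, A 4, D 10. Winner: F.
The two methods disagree.

no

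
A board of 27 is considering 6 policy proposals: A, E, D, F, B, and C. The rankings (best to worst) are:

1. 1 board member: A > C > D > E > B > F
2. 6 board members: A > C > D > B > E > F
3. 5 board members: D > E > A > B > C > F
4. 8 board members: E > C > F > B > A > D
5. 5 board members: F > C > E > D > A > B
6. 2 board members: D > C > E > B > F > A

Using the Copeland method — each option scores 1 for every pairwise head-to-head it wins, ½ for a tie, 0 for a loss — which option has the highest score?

C

A: beats D and B; loses to E, F, and C → score 2.
E: beats A, F, and B; loses to D and C → score 3.
D: beats E, F, and B; loses to A and C → score 3.
F: beats A; loses to E, D, B, and C → score 1.
B: beats F; loses to A, E, D, and C → score 1.
C: beats A, E, D, F, and B → score 5.
C has the best pairwise record.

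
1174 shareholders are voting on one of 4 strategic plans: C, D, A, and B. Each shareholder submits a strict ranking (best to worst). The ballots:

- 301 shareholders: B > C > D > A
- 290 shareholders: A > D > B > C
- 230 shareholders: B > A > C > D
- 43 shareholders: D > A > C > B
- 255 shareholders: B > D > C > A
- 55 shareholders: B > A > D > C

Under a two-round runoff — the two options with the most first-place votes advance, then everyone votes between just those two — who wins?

B

Round 1 first-place votes: C 0, D 43, A 290, B 841.
B and A advance.
Runoff: B is preferred to A by 841 voters; A by 333.
B wins the runoff.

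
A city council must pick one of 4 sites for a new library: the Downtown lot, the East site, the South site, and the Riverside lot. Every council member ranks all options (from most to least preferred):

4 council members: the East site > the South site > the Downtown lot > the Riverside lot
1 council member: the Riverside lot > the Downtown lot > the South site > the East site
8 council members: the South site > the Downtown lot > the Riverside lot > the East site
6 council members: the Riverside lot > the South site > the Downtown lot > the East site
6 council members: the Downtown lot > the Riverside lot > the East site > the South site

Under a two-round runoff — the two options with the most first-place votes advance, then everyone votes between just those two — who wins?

Round 1 first-place votes: the Downtown lot 6, the East site 4, the South site 8, the Riverside lot 7.
the South site and the Riverside lot advance.
Runoff: the South site is preferred to the Riverside lot by 12 voters; the Riverside lot by 13.
the Riverside lot wins the runoff.

the Riverside lot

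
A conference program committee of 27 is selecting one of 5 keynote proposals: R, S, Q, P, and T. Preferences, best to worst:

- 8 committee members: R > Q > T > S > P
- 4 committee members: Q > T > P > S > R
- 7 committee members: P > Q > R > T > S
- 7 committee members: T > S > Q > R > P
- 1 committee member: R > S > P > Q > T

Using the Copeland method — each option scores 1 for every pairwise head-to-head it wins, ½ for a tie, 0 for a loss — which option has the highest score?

R: beats S, P, and T; loses to Q → score 3.
S: beats P; loses to R, Q, and T → score 1.
Q: beats R, S, P, and T → score 4.
P: loses to R, S, Q, and T → score 0.
T: beats S and P; loses to R and Q → score 2.
Q has the best pairwise record.

Q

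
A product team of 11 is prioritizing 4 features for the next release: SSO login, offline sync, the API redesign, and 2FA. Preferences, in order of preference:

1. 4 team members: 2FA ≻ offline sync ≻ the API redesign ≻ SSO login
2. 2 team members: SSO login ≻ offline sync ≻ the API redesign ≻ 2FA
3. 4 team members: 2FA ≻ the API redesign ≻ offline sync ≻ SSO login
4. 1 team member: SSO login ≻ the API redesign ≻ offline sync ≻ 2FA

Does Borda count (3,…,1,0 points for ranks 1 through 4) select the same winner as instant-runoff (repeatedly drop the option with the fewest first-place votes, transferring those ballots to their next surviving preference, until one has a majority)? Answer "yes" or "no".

yes

Borda — scores: SSO login 9, offline sync 17, the API redesign 16, 2FA 24. Winner: 2FA.
Instant-runoff — R1 SSO login 3, offline sync 0, the API redesign 0, 2FA 8 (2FA winner). Winner: 2FA.
The two methods agree.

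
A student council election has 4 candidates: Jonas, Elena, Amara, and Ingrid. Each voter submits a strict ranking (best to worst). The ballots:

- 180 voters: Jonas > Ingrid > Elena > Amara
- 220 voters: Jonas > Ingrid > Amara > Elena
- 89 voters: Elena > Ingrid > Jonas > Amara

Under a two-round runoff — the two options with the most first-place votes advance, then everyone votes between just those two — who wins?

Jonas

Round 1 first-place votes: Jonas 400, Elena 89, Amara 0, Ingrid 0.
Jonas and Elena advance.
Runoff: Jonas is preferred to Elena by 400 voters; Elena by 89.
Jonas wins the runoff.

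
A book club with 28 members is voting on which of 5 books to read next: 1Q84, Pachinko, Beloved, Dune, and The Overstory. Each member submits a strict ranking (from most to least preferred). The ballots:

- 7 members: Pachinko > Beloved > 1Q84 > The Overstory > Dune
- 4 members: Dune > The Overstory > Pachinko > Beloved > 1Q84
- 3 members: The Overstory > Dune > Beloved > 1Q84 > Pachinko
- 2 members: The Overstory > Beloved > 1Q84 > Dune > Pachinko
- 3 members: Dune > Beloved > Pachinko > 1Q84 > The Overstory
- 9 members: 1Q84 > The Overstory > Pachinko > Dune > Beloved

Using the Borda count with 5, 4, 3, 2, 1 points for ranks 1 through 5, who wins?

The Overstory

1Q84: 7·3 + 4·1 + 3·2 + 2·3 + 3·2 + 9·5 = 88
Pachinko: 7·5 + 4·3 + 3·1 + 2·1 + 3·3 + 9·3 = 88
Beloved: 7·4 + 4·2 + 3·3 + 2·4 + 3·4 + 9·1 = 74
Dune: 7·1 + 4·5 + 3·4 + 2·2 + 3·5 + 9·2 = 76
The Overstory: 7·2 + 4·4 + 3·5 + 2·5 + 3·1 + 9·4 = 94
The Overstory has the highest Borda score (94).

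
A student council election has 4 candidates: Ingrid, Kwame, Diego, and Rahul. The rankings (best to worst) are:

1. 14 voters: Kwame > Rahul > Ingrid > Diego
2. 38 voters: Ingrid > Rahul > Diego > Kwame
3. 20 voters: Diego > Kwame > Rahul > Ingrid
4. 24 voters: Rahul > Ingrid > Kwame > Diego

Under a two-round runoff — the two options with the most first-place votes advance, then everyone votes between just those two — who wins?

Rahul

Round 1 first-place votes: Ingrid 38, Kwame 14, Diego 20, Rahul 24.
Ingrid and Rahul advance.
Runoff: Ingrid is preferred to Rahul by 38 voters; Rahul by 58.
Rahul wins the runoff.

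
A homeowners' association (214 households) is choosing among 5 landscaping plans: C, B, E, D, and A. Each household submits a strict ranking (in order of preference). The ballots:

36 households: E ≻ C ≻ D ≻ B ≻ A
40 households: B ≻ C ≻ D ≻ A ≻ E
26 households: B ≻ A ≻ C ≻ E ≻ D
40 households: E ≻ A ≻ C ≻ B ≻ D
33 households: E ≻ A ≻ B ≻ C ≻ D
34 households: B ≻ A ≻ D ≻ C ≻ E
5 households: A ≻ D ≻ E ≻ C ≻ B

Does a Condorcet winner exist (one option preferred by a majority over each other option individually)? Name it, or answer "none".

E vs C: 114–100 for E.
E vs B: 114–100 for E.
E vs D: 135–79 for E.
E vs A: 109–105 for E.
E beats every other option head-to-head.

E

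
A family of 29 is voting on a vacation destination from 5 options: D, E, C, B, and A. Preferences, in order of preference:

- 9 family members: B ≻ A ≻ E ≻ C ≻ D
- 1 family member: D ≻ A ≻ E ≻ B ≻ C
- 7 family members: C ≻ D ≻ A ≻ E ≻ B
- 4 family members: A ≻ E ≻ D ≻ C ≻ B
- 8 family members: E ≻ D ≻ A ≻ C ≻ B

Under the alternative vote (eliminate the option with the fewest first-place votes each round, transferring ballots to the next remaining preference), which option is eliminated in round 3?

Round 1: D 1, E 8, C 7, B 9, A 4. Eliminate D.
Round 2: E 8, C 7, B 9, A 5. Eliminate A.
Round 3: E 13, C 7, B 9. Eliminate C.

C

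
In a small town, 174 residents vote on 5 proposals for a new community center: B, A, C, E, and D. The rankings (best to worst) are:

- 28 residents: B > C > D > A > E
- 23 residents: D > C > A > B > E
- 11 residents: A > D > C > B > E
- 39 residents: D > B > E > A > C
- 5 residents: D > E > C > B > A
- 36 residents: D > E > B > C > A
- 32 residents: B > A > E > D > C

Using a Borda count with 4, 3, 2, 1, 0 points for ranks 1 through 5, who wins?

B: 28·4 + 23·1 + 11·1 + 39·3 + 5·1 + 36·2 + 32·4 = 468
A: 28·1 + 23·2 + 11·4 + 39·1 + 5·0 + 36·0 + 32·3 = 253
C: 28·3 + 23·3 + 11·2 + 39·0 + 5·2 + 36·1 + 32·0 = 221
E: 28·0 + 23·0 + 11·0 + 39·2 + 5·3 + 36·3 + 32·2 = 265
D: 28·2 + 23·4 + 11·3 + 39·4 + 5·4 + 36·4 + 32·1 = 533
D has the highest Borda score (533).

D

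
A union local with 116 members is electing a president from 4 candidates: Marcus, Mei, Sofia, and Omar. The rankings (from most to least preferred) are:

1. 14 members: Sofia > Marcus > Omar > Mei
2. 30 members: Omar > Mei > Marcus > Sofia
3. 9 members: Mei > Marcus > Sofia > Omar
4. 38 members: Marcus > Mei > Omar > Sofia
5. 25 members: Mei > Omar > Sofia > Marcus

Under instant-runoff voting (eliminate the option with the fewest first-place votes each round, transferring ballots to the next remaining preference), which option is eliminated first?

Round 1: Marcus 38, Mei 34, Sofia 14, Omar 30. Eliminate Sofia.

Sofia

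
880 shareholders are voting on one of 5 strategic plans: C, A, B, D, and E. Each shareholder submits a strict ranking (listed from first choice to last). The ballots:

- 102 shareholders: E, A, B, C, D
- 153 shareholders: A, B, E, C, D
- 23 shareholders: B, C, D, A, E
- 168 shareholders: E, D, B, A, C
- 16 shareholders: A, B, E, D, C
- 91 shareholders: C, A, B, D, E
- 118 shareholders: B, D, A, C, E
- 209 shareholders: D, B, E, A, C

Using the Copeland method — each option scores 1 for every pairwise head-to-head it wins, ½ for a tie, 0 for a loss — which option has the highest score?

B

C: loses to A, B, D, and E → score 0.
A: beats C; loses to B, D, and E → score 1.
B: beats C, A, D, and E → score 4.
D: beats C, A, and E; loses to B → score 3.
E: beats C and A; loses to B and D → score 2.
B has the best pairwise record.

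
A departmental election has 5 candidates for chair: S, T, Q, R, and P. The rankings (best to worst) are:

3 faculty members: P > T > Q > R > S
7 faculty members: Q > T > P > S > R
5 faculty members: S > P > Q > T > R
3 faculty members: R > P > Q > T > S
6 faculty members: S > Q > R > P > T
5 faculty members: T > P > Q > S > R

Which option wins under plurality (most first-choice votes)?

S

First-place votes: S 11, T 5, Q 7, R 3, P 3.
S has the most first-place votes.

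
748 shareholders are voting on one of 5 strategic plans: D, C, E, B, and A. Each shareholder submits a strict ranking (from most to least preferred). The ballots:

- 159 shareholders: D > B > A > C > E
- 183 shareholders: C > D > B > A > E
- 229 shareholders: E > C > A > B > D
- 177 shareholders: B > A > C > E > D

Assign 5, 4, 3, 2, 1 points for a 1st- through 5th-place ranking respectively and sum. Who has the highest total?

C

D: 159·5 + 183·4 + 229·1 + 177·1 = 1933
C: 159·2 + 183·5 + 229·4 + 177·3 = 2680
E: 159·1 + 183·1 + 229·5 + 177·2 = 1841
B: 159·4 + 183·3 + 229·2 + 177·5 = 2528
A: 159·3 + 183·2 + 229·3 + 177·4 = 2238
C has the highest Borda score (2680).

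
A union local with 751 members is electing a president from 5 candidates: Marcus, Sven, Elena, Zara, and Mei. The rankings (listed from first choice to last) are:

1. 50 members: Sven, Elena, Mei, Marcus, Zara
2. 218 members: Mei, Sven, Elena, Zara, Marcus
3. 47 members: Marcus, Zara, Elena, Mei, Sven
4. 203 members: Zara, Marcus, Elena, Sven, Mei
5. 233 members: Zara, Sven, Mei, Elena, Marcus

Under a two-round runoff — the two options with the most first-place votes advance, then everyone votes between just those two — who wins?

Round 1 first-place votes: Marcus 47, Sven 50, Elena 0, Zara 436, Mei 218.
Zara and Mei advance.
Runoff: Zara is preferred to Mei by 483 voters; Mei by 268.
Zara wins the runoff.

Zara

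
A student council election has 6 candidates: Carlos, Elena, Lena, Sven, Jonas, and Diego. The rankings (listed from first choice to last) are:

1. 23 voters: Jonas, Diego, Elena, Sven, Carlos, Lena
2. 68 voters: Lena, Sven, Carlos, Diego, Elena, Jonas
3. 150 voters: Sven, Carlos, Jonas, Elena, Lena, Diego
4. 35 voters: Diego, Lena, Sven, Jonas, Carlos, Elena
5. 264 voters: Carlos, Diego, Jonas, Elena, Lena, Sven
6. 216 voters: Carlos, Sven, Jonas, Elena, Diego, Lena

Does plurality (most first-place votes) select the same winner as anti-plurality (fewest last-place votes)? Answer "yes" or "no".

Plurality — first-place votes: Carlos 480, Elena 0, Lena 68, Sven 150, Jonas 23, Diego 35. Winner: Carlos.
Anti-plurality — last-place votes: Carlos 0, Elena 35, Lena 239, Sven 264, Jonas 68, Diego 150. Winner: Carlos.
The two methods agree.

yes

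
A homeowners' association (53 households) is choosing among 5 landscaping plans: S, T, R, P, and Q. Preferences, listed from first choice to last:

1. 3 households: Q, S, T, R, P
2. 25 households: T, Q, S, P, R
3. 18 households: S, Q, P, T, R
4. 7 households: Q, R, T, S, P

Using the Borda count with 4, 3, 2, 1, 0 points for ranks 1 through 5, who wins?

Q

S: 3·3 + 25·2 + 18·4 + 7·1 = 138
T: 3·2 + 25·4 + 18·1 + 7·2 = 138
R: 3·1 + 25·0 + 18·0 + 7·3 = 24
P: 3·0 + 25·1 + 18·2 + 7·0 = 61
Q: 3·4 + 25·3 + 18·3 + 7·4 = 169
Q has the highest Borda score (169).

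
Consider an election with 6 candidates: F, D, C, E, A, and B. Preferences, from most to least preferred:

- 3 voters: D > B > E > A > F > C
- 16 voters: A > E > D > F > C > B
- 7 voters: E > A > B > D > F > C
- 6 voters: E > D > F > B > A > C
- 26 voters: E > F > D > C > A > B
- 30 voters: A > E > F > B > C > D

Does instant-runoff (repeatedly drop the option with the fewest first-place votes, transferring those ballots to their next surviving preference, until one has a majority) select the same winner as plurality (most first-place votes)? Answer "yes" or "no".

Instant-runoff — R1 F 0, D 3, C 0, E 39, A 46, B 0 (A winner). Winner: A.
Plurality — first-place votes: F 0, D 3, C 0, E 39, A 46, B 0. Winner: A.
The two methods agree.

yes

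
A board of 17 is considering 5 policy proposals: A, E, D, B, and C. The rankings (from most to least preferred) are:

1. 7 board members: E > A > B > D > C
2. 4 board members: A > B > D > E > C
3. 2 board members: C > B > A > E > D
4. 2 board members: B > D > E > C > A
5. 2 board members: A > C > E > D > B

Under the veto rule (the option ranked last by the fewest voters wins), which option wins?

E

Last-place votes: A 2, E 0, D 2, B 2, C 11.
E is ranked last by the fewest voters, so E wins.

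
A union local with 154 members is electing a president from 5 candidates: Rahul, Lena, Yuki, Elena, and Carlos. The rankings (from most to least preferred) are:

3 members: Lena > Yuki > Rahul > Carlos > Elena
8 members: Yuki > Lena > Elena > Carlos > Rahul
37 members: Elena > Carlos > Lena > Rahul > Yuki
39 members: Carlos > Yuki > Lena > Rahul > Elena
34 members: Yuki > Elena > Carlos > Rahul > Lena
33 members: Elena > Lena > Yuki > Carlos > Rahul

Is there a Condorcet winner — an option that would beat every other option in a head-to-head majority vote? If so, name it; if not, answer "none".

Yuki

Yuki vs Rahul: 117–37 for Yuki.
Yuki vs Lena: 81–73 for Yuki.
Yuki vs Elena: 84–70 for Yuki.
Yuki vs Carlos: 78–76 for Yuki.
Yuki beats every other option head-to-head.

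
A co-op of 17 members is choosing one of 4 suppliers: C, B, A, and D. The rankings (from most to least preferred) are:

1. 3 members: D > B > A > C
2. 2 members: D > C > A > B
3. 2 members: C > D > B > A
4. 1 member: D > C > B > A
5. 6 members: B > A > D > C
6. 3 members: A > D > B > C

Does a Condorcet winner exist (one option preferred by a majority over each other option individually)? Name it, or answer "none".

Checking pairwise contests:
B beats C 12–5.
D beats B 11–6.
B beats A 12–5.
A beats D 9–8.
Every option loses at least one head-to-head, so there is no Condorcet winner.

none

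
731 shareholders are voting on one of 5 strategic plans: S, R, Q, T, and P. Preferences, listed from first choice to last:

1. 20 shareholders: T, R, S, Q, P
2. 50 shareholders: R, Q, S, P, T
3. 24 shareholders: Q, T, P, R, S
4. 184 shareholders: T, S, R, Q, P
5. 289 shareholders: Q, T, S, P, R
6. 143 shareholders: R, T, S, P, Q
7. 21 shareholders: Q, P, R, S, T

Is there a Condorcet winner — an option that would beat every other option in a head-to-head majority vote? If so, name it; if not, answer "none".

none

Checking pairwise contests:
Q beats S 384–347.
S beats R 473–258.
R beats Q 397–334.
Q beats T 384–347.
S beats P 686–45.
Every option loses at least one head-to-head, so there is no Condorcet winner.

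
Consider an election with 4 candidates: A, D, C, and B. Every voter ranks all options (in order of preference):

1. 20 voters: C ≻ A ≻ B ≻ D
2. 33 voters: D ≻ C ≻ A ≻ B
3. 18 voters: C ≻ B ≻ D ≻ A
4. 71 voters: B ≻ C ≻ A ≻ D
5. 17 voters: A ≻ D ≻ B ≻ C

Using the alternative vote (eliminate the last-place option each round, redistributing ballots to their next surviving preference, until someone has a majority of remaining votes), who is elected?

B

Round 1: A 17, D 33, C 38, B 71. Eliminate A.
Round 2: D 50, C 38, B 71. Eliminate C.
Round 3: D 50, B 109. B has a majority.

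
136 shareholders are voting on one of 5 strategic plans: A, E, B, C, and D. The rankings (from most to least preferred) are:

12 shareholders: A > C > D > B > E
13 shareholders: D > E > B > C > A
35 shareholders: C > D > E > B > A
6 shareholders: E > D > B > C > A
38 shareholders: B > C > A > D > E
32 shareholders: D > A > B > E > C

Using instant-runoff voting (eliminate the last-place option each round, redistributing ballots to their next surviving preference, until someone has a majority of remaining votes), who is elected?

C

Round 1: A 12, E 6, B 38, C 35, D 45. Eliminate E.
Round 2: A 12, B 38, C 35, D 51. Eliminate A.
Round 3: B 38, C 47, D 51. Eliminate B.
Round 4: C 85, D 51. C has a majority.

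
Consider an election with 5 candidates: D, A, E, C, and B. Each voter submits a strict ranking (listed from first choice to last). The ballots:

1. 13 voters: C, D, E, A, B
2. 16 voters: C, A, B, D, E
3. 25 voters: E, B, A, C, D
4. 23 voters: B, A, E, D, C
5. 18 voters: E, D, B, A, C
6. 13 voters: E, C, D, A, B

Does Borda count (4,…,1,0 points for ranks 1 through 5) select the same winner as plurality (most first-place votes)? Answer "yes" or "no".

yes

Borda — scores: D 158, A 211, E 296, C 180, B 235. Winner: E.
Plurality — first-place votes: D 0, A 0, E 56, C 29, B 23. Winner: E.
The two methods agree.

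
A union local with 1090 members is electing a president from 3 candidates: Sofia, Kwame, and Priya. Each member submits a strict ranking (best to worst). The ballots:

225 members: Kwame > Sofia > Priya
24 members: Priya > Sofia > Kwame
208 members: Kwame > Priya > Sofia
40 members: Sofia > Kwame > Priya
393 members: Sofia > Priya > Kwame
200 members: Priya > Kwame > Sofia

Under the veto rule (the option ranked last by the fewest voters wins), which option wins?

Priya

Last-place votes: Sofia 408, Kwame 417, Priya 265.
Priya is ranked last by the fewest voters, so Priya wins.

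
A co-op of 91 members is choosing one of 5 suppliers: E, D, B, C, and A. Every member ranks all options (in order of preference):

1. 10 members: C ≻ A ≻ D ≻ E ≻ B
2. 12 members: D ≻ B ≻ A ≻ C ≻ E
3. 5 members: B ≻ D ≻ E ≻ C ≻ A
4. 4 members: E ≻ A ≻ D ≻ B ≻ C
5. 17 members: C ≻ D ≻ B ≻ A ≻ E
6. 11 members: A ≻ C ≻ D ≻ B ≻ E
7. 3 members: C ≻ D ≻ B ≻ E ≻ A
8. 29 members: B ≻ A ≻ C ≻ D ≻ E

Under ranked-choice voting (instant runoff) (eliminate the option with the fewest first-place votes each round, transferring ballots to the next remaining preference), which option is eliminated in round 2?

D

Round 1: E 4, D 12, B 34, C 30, A 11. Eliminate E.
Round 2: D 12, B 34, C 30, A 15. Eliminate D.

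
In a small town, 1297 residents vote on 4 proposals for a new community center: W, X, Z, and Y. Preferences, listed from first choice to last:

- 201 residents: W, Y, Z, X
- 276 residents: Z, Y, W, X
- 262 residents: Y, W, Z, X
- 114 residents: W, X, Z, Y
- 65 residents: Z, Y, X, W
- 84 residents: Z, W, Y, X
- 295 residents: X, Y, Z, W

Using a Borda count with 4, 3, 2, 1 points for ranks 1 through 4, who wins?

W: 201·4 + 276·2 + 262·3 + 114·4 + 65·1 + 84·3 + 295·1 = 3210
X: 201·1 + 276·1 + 262·1 + 114·3 + 65·2 + 84·1 + 295·4 = 2475
Z: 201·2 + 276·4 + 262·2 + 114·2 + 65·4 + 84·4 + 295·2 = 3444
Y: 201·3 + 276·3 + 262·4 + 114·1 + 65·3 + 84·2 + 295·3 = 3841
Y has the highest Borda score (3841).

Y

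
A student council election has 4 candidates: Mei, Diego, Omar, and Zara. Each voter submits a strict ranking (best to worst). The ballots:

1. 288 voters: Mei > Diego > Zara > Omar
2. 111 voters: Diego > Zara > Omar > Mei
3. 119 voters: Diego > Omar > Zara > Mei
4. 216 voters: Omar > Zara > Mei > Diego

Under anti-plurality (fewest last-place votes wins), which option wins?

Last-place votes: Mei 230, Diego 216, Omar 288, Zara 0.
Zara is ranked last by the fewest voters, so Zara wins.

Zara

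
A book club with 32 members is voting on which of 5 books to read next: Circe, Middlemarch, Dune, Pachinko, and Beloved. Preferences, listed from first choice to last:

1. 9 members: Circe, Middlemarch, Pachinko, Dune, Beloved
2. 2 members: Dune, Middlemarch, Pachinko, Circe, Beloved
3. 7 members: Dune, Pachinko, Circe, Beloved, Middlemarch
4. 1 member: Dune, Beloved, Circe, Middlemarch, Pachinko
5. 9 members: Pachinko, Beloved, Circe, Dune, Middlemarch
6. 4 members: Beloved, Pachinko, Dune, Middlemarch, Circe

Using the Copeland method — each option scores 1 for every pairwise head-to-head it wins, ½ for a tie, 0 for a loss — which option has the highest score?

Circe: beats Middlemarch, Dune, and Beloved; loses to Pachinko → score 3.
Middlemarch: loses to Circe, Dune, Pachinko, and Beloved → score 0.
Dune: beats Middlemarch and Beloved; loses to Circe and Pachinko → score 2.
Pachinko: beats Circe, Middlemarch, Dune, and Beloved → score 4.
Beloved: beats Middlemarch; loses to Circe, Dune, and Pachinko → score 1.
Pachinko has the best pairwise record.

Pachinko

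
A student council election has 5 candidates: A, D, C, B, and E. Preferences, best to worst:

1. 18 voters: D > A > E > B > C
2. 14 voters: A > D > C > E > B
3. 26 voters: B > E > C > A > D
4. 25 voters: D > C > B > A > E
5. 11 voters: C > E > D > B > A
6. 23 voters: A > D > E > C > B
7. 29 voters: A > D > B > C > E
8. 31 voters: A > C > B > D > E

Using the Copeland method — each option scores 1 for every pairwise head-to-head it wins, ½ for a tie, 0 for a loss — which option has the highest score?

A

A: beats D, C, B, and E → score 4.
D: beats C, B, and E; loses to A → score 3.
C: beats B and E; loses to A and D → score 2.
B: beats E; loses to A, D, and C → score 1.
E: loses to A, D, C, and B → score 0.
A has the best pairwise record.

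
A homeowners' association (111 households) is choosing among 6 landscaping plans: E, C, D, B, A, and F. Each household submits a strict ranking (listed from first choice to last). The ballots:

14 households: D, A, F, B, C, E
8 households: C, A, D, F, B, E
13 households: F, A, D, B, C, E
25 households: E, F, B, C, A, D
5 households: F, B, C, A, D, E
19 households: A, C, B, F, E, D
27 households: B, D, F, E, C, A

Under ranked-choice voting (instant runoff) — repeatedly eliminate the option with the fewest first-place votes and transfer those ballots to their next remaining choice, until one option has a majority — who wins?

Round 1: E 25, C 8, D 14, B 27, A 19, F 18. Eliminate C.
Round 2: E 25, D 14, B 27, A 27, F 18. Eliminate D.
Round 3: E 25, B 27, A 41, F 18. Eliminate F.
Round 4: E 25, B 32, A 54. Eliminate E.
Round 5: B 57, A 54. B has a majority.

B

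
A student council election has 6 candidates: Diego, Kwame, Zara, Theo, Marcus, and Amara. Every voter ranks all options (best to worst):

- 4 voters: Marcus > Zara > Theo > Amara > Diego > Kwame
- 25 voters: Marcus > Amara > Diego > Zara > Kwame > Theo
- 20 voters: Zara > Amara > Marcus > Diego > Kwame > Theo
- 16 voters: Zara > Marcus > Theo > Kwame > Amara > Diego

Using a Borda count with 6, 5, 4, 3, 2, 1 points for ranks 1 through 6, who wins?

Marcus

Diego: 4·2 + 25·4 + 20·3 + 16·1 = 184
Kwame: 4·1 + 25·2 + 20·2 + 16·3 = 142
Zara: 4·5 + 25·3 + 20·6 + 16·6 = 311
Theo: 4·4 + 25·1 + 20·1 + 16·4 = 125
Marcus: 4·6 + 25·6 + 20·4 + 16·5 = 334
Amara: 4·3 + 25·5 + 20·5 + 16·2 = 269
Marcus has the highest Borda score (334).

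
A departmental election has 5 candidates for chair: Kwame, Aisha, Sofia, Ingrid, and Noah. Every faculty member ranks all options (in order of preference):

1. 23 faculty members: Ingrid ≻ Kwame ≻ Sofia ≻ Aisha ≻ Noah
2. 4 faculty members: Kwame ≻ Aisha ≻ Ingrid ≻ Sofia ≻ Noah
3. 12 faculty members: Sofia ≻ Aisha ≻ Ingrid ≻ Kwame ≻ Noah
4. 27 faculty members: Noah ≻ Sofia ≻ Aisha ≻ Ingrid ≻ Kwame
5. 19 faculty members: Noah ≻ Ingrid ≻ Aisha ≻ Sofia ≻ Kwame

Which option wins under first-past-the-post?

First-place votes: Kwame 4, Aisha 0, Sofia 12, Ingrid 23, Noah 46.
Noah has the most first-place votes.

Noah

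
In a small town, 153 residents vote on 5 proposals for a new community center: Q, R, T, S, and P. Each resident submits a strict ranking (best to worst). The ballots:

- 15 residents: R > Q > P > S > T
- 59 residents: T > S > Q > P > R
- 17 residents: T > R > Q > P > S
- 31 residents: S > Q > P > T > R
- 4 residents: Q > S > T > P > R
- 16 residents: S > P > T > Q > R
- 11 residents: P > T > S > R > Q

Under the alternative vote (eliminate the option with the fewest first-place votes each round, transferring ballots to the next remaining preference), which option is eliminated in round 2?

P

Round 1: Q 4, R 15, T 76, S 47, P 11. Eliminate Q.
Round 2: R 15, T 76, S 51, P 11. Eliminate P.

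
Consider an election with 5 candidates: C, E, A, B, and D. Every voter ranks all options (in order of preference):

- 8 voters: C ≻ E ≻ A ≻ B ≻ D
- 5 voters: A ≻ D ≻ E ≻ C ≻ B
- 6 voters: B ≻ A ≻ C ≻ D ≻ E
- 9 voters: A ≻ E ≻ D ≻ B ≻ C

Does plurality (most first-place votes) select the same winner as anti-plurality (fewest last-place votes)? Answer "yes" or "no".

Plurality — first-place votes: C 8, E 0, A 14, B 6, D 0. Winner: A.
Anti-plurality — last-place votes: C 9, E 6, A 0, B 5, D 8. Winner: A.
The two methods agree.

yes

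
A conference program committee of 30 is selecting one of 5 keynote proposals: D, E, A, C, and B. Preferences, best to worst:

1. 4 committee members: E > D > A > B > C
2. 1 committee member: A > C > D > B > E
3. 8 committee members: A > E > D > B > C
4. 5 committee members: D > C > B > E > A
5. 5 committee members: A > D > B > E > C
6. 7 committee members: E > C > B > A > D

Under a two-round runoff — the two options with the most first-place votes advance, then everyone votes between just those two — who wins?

Round 1 first-place votes: D 5, E 11, A 14, C 0, B 0.
A and E advance.
Runoff: A is preferred to E by 14 voters; E by 16.
E wins the runoff.

E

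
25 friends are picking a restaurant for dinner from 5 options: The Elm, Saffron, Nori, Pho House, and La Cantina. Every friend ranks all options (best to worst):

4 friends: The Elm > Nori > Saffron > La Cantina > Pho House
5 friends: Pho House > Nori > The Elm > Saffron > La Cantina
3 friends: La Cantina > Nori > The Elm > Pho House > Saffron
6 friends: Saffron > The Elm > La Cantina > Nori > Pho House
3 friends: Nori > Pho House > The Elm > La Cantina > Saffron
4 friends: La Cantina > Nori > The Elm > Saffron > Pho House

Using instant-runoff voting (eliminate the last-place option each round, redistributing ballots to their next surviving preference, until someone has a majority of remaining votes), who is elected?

Saffron

Round 1: The Elm 4, Saffron 6, Nori 3, Pho House 5, La Cantina 7. Eliminate Nori.
Round 2: The Elm 4, Saffron 6, Pho House 8, La Cantina 7. Eliminate The Elm.
Round 3: Saffron 10, Pho House 8, La Cantina 7. Eliminate La Cantina.
Round 4: Saffron 14, Pho House 11. Saffron has a majority.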